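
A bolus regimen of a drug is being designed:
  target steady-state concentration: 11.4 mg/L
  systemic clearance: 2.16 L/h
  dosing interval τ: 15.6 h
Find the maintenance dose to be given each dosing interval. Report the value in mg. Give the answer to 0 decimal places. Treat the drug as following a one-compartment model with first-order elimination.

At steady state, Dose/τ = Css × CL.
Dose = Css × CL × τ = 11.4 × 2.160 × 15.6 = 384.1 mg

384 mg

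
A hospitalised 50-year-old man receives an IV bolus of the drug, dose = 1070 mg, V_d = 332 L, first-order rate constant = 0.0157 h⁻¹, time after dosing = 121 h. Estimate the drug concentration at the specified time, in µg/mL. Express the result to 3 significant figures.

0.482 µg/mL

C₀ = Dose / Vd = 1070 / 332 = 3.223 mg/L
C = C₀ · e^(−k·t) = 3.223 × e^(−0.01570 × 121)
  = 3.223 × 0.1496 = 0.4822 mg/L
(0.4822 mg/L = 0.4822 µg/mL)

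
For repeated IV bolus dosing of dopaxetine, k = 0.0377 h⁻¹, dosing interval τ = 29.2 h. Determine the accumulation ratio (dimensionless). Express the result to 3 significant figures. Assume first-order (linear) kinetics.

e^(−kτ) = e^(−0.03770 × 29.2) = 0.3326
Accumulation ratio R = 1 / (1 − e^(−kτ)) = 1 / (1 − 0.3326) = 1.498

1.50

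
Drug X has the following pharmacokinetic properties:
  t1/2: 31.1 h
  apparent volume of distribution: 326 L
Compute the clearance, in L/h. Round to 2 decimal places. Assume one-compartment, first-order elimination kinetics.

k = ln2 / t½ = 0.693147 / 31.1 = 0.02229 h⁻¹
CL = k × Vd = 0.02229 × 326 = 7.267 L/h

7.27 L/h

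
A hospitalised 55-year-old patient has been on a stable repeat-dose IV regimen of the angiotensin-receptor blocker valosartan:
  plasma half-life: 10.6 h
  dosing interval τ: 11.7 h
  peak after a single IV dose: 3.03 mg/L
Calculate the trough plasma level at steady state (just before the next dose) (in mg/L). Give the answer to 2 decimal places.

2.64 mg/L

k = ln2 / t½ = 0.693147 / 10.6 = 0.06539 h⁻¹
e^(−kτ) = e^(−0.06539 × 11.7) = 0.4653
Accumulation ratio R = 1 / (1 − e^(−kτ)) = 1 / (1 − 0.4653) = 1.870
Steady-state trough = C₀ × R × e^(−kτ) = 3.03 × 1.870 × 0.4653 = 2.636 mg/L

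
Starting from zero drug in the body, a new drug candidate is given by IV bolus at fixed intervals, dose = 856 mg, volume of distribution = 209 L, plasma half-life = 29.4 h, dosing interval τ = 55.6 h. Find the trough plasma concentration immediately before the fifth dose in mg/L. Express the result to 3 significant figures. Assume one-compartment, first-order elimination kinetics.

1.50 mg/L

C₀ per dose = Dose / Vd = 856 / 209 = 4.096 mg/L
k = ln2 / t½ = 0.693147 / 29.4 = 0.02358 h⁻¹
Fraction remaining after one interval: r = e^(−kτ) = e^(−0.02358 × 55.6) = 0.2695
Before dose 5, 4 doses have been given (aged 1τ, 2τ, 3τ, 4τ).
C_trough = C₀ × (r + r² + … + r^4) = C₀ × r(1−r^4)/(1−r)
        = 4.096 × 0.2695 × (1 − 0.005275) / (1 − 0.2695) = 1.503 mg/L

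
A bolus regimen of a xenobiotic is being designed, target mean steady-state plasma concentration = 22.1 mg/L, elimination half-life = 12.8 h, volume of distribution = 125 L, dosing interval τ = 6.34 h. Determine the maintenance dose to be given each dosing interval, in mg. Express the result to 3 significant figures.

948 mg

k = ln2 / t½ = 0.693147 / 12.8 = 0.05415 h⁻¹
CL = k × Vd = 0.05415 × 125 = 6.769 L/h
At steady state, Dose/τ = Css × CL.
Dose = Css × CL × τ = 22.1 × 6.769 × 6.34 = 948.4 mg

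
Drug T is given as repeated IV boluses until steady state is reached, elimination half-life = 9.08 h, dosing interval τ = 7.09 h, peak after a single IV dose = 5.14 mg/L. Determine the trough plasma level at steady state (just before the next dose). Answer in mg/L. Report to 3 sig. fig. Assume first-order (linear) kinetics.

7.16 mg/L

k = ln2 / t½ = 0.693147 / 9.08 = 0.07634 h⁻¹
e^(−kτ) = e^(−0.07634 × 7.09) = 0.5820
Accumulation ratio R = 1 / (1 − e^(−kτ)) = 1 / (1 − 0.5820) = 2.392
Steady-state trough = C₀ × R × e^(−kτ) = 5.14 × 2.392 × 0.5820 = 7.156 mg/L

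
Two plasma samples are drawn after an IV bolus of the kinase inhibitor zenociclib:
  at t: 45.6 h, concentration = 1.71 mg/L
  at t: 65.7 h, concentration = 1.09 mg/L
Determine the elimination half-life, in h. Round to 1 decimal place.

30.9 h

k = ln(C₁/C₂) / (t₂ − t₁) = ln(1.71/1.09) / (65.7 − 45.6)
  = 0.4503 / 20.10 = 0.02240 h⁻¹
t½ = ln2 / k = 0.693147 / 0.02240 = 30.94 h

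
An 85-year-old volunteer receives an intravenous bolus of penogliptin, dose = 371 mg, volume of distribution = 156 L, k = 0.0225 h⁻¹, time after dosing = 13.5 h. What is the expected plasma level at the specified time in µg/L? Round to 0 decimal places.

C₀ = Dose / Vd = 371.0 / 156 = 2.378 mg/L
C = C₀ · e^(−k·t) = 2.378 × e^(−0.02250 × 13.5)
  = 2.378 × 0.7380 = 1.755 mg/L
Convert: 1.755 mg/L × 1000 = 1755 µg/L

1755 µg/L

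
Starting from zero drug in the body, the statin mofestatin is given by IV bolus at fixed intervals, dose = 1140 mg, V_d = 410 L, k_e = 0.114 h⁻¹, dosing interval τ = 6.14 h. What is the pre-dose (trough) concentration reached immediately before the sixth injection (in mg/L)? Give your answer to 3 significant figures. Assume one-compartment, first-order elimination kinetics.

C₀ per dose = Dose / Vd = 1140 / 410 = 2.780 mg/L
Fraction remaining after one interval: r = e^(−kτ) = e^(−0.1140 × 6.14) = 0.4966
Before dose 6, 5 doses have been given (aged 1τ, 2τ, 3τ, 4τ, 5τ).
C_trough = C₀ × (r + r² + … + r^5) = C₀ × r(1−r^5)/(1−r)
        = 2.780 × 0.4966 × (1 − 0.03020) / (1 − 0.4966) = 2.660 mg/L

2.66 mg/L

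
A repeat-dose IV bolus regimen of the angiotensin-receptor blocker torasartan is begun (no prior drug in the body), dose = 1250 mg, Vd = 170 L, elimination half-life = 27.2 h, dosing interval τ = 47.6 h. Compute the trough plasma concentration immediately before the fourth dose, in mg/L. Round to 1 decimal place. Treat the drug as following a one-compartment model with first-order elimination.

C₀ per dose = Dose / Vd = 1250 / 170 = 7.353 mg/L
k = ln2 / t½ = 0.693147 / 27.2 = 0.02548 h⁻¹
Fraction remaining after one interval: r = e^(−kτ) = e^(−0.02548 × 47.6) = 0.2973
Before dose 4, 3 doses have been given (aged 1τ, 2τ, 3τ).
C_trough = C₀ × (r + r² + … + r^3) = C₀ × r(1−r^3)/(1−r)
        = 7.353 × 0.2973 × (1 − 0.02628) / (1 − 0.2973) = 3.029 mg/L

3.0 mg/L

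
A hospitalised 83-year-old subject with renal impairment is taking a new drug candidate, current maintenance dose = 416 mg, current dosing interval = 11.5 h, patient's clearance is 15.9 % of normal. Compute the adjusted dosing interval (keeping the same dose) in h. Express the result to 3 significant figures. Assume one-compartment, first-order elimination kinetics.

72.3 h

To keep the same average steady-state level, dosing rate must scale with clearance.
CL ratio = 15.9 / 100 = 0.1590
New interval (same dose) = 11.5 / 0.1590 = 72.33 h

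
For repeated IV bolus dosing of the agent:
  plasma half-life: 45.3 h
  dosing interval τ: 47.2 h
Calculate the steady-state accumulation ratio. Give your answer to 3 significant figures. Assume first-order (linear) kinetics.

k = ln2 / t½ = 0.693147 / 45.3 = 0.01530 h⁻¹
e^(−kτ) = e^(−0.01530 × 47.2) = 0.4857
Accumulation ratio R = 1 / (1 − e^(−kτ)) = 1 / (1 − 0.4857) = 1.944

1.94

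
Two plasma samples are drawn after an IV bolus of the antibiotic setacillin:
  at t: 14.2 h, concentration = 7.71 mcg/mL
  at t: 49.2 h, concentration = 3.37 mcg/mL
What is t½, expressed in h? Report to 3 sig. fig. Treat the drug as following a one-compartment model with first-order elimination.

29.3 h

k = ln(C₁/C₂) / (t₂ − t₁) = ln(7.71/3.37) / (49.2 − 14.2)
  = 0.8276 / 35.00 = 0.02365 h⁻¹
t½ = ln2 / k = 0.693147 / 0.02365 = 29.31 h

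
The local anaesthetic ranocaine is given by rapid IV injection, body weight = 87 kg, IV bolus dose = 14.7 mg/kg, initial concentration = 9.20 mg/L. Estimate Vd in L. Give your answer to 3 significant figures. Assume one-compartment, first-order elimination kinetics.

139 L

Dose = 14.7 × 87 = 1279 mg
Vd = Dose / C₀ = 1279 / 9.20 = 139.0 L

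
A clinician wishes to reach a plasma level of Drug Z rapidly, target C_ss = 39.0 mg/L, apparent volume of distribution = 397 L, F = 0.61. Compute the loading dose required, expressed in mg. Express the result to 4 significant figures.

25380 mg

LD = Css × Vd / F = 39.0 × 397 / 0.61 = 25380 mg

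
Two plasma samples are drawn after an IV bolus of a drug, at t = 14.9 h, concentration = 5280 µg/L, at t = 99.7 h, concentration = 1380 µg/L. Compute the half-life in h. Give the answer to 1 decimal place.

k = ln(C₁/C₂) / (t₂ − t₁) = ln(5280/1380) / (99.7 − 14.9)
  = 1.342 / 84.80 = 0.01583 h⁻¹
t½ = ln2 / k = 0.693147 / 0.01583 = 43.79 h

43.8 h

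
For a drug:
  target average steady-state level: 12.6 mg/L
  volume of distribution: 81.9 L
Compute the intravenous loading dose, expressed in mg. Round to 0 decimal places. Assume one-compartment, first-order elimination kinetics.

LD = Css × Vd = 12.6 × 81.9 = 1032 mg

1032 mg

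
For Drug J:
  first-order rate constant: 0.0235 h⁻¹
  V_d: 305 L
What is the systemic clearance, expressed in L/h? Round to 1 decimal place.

CL = k × Vd = 0.0235 × 305 = 7.168 L/h

7.2 L/h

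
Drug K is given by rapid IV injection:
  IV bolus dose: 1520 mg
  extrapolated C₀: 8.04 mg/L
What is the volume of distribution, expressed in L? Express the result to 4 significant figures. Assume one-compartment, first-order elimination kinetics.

Vd = Dose / C₀ = 1520 / 8.04 = 189.1 L

189.1 L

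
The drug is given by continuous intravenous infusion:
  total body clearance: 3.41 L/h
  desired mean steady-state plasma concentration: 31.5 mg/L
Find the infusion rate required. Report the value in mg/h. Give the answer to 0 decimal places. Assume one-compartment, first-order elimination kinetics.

At steady state, infusion rate R₀ = Css × CL = 31.5 × 3.410 = 107.4 mg/h

107 mg/h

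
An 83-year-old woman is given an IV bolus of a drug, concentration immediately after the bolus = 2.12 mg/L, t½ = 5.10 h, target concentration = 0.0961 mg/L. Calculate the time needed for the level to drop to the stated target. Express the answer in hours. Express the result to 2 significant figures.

k = ln2 / t½ = 0.693147 / 5.10 = 0.1359 h⁻¹
t = ln(C₀ / C) / k = ln(2.120 / 0.0961) / 0.1359
  = ln(22.06) / 0.1359 = 3.094 / 0.1359 = 22.77 h

23 h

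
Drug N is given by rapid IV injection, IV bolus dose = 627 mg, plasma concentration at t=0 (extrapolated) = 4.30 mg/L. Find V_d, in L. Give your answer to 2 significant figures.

Vd = Dose / C₀ = 627.0 / 4.30 = 145.8 L

150 L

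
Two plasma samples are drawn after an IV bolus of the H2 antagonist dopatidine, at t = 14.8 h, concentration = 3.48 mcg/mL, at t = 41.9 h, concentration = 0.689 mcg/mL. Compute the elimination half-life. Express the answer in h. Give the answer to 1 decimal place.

k = ln(C₁/C₂) / (t₂ − t₁) = ln(3.48/0.689) / (41.9 − 14.8)
  = 1.620 / 27.10 = 0.05978 h⁻¹
t½ = ln2 / k = 0.693147 / 0.05978 = 11.59 h

11.6 h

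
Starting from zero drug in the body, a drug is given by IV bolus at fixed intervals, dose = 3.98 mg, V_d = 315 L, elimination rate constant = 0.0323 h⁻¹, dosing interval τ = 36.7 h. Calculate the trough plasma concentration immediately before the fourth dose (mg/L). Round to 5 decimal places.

0.00540 mg/L

C₀ per dose = Dose / Vd = 3.98 / 315 = 0.01263 mg/L
Fraction remaining after one interval: r = e^(−kτ) = e^(−0.03230 × 36.7) = 0.3056
Before dose 4, 3 doses have been given (aged 1τ, 2τ, 3τ).
C_trough = C₀ × (r + r² + … + r^3) = C₀ × r(1−r^3)/(1−r)
        = 0.01263 × 0.3056 × (1 − 0.02854) / (1 − 0.3056) = 0.005400 mg/L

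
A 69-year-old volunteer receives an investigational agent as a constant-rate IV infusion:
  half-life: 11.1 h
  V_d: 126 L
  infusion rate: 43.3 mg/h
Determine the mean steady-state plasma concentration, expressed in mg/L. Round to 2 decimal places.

5.50 mg/L

k = ln2 / t½ = 0.693147 / 11.1 = 0.06245 h⁻¹
CL = k × Vd = 0.06245 × 126 = 7.869 L/h
At steady state Css = R₀ / CL = 43.3 / 7.869 = 5.503 mg/L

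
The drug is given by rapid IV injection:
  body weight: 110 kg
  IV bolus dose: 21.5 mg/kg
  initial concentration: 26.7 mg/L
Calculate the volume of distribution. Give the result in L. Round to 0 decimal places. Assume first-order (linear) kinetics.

Dose = 21.5 × 110 = 2365 mg
Vd = Dose / C₀ = 2365 / 26.7 = 88.58 L

89 L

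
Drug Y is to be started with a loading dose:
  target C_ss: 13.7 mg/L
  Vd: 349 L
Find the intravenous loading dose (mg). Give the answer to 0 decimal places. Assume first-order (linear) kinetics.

4781 mg

LD = Css × Vd = 13.7 × 349 = 4781 mg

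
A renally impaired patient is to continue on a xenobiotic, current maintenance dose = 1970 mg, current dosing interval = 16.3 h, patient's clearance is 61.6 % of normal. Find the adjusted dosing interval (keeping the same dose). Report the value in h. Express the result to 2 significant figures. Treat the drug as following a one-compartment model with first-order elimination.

26 h

To keep the same average steady-state level, dosing rate must scale with clearance.
CL ratio = 61.6 / 100 = 0.6160
New interval (same dose) = 16.3 / 0.6160 = 26.46 h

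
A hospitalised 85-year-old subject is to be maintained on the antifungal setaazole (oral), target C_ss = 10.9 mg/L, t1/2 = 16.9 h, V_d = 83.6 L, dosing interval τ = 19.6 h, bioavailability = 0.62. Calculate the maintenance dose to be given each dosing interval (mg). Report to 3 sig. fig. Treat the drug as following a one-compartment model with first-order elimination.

k = ln2 / t½ = 0.693147 / 16.9 = 0.04101 h⁻¹
CL = k × Vd = 0.04101 × 83.6 = 3.428 L/h
At steady state, F × (Dose/τ) = Css × CL.
Dose = Css × CL × τ / F = 10.9 × 3.428 × 19.6 / 0.62 = 1181 mg

1180 mg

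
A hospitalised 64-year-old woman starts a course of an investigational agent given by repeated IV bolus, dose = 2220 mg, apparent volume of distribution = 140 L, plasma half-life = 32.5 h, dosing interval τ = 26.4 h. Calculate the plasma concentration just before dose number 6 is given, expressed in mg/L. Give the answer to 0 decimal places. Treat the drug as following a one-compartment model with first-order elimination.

C₀ per dose = Dose / Vd = 2220 / 140 = 15.86 mg/L
k = ln2 / t½ = 0.693147 / 32.5 = 0.02133 h⁻¹
Fraction remaining after one interval: r = e^(−kτ) = e^(−0.02133 × 26.4) = 0.5694
Before dose 6, 5 doses have been given (aged 1τ, 2τ, 3τ, 4τ, 5τ).
C_trough = C₀ × (r + r² + … + r^5) = C₀ × r(1−r^5)/(1−r)
        = 15.86 × 0.5694 × (1 − 0.05985) / (1 − 0.5694) = 19.72 mg/L

20 mg/L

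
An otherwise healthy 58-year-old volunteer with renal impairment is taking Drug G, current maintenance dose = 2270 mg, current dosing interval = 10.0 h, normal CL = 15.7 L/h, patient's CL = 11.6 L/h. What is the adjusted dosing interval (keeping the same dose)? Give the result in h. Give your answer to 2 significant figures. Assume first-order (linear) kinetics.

To keep the same average steady-state level, dosing rate must scale with clearance.
CL ratio = 11.6 / 15.7 = 0.7389
New interval (same dose) = 10.0 / 0.7389 = 13.53 h

14 h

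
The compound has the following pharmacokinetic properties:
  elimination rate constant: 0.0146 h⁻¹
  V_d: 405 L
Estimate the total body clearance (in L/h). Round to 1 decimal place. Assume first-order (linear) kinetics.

CL = k × Vd = 0.0146 × 405 = 5.913 L/h

5.9 L/h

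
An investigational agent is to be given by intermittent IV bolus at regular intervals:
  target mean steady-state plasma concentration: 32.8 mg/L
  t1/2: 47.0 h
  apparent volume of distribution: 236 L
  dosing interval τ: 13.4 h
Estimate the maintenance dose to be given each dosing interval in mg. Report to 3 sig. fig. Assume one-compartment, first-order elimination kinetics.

k = ln2 / t½ = 0.693147 / 47.0 = 0.01475 h⁻¹
CL = k × Vd = 0.01475 × 236 = 3.481 L/h
At steady state, Dose/τ = Css × CL.
Dose = Css × CL × τ = 32.8 × 3.481 × 13.4 = 1530 mg

1530 mg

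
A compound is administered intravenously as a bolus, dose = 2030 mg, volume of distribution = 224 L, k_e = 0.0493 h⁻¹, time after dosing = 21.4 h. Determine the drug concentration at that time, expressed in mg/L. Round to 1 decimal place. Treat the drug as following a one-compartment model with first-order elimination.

C₀ = Dose / Vd = 2030 / 224 = 9.063 mg/L
C = C₀ · e^(−k·t) = 9.063 × e^(−0.04930 × 21.4)
  = 9.063 × 0.3482 = 3.156 mg/L

3.2 mg/L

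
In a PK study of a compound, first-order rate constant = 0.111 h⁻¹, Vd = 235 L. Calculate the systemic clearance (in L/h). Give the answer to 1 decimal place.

26.1 L/h

CL = k × Vd = 0.111 × 235 = 26.09 L/h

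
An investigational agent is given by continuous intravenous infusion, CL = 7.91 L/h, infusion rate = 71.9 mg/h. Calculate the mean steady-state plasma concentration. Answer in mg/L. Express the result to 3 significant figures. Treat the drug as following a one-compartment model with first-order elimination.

9.09 mg/L

At steady state Css = R₀ / CL = 71.9 / 7.910 = 9.090 mg/L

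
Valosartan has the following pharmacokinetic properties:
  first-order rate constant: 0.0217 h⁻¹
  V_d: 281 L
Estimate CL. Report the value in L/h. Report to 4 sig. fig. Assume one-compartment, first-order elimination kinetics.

6.098 L/h

CL = k × Vd = 0.0217 × 281 = 6.098 L/h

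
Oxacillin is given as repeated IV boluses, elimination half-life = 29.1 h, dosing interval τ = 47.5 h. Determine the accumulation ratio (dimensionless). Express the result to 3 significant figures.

k = ln2 / t½ = 0.693147 / 29.1 = 0.02382 h⁻¹
e^(−kτ) = e^(−0.02382 × 47.5) = 0.3226
Accumulation ratio R = 1 / (1 − e^(−kτ)) = 1 / (1 − 0.3226) = 1.476

1.48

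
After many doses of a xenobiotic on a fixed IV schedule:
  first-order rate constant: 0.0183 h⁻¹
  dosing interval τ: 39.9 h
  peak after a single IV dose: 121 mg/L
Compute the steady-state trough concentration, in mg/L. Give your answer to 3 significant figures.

113 mg/L

e^(−kτ) = e^(−0.01830 × 39.9) = 0.4818
Accumulation ratio R = 1 / (1 − e^(−kτ)) = 1 / (1 − 0.4818) = 1.930
Steady-state trough = C₀ × R × e^(−kτ) = 121 × 1.930 × 0.4818 = 112.5 mg/L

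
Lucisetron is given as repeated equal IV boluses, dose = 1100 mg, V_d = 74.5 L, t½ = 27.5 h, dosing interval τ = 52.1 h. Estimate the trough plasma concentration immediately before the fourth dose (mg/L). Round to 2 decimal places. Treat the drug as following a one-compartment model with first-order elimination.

5.33 mg/L

C₀ per dose = Dose / Vd = 1100 / 74.5 = 14.77 mg/L
k = ln2 / t½ = 0.693147 / 27.5 = 0.02521 h⁻¹
Fraction remaining after one interval: r = e^(−kτ) = e^(−0.02521 × 52.1) = 0.2689
Before dose 4, 3 doses have been given (aged 1τ, 2τ, 3τ).
C_trough = C₀ × (r + r² + … + r^3) = C₀ × r(1−r^3)/(1−r)
        = 14.77 × 0.2689 × (1 − 0.01944) / (1 − 0.2689) = 5.327 mg/L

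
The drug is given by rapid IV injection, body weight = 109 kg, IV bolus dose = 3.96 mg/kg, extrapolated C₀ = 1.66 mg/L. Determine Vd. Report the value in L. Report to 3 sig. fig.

Dose = 3.96 × 109 = 431.6 mg
Vd = Dose / C₀ = 431.6 / 1.66 = 260.0 L

260 L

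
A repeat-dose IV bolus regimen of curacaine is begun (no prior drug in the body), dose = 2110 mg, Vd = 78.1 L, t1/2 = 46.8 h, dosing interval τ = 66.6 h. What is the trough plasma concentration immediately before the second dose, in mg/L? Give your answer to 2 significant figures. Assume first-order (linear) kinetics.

C₀ per dose = Dose / Vd = 2110 / 78.1 = 27.02 mg/L
k = ln2 / t½ = 0.693147 / 46.8 = 0.01481 h⁻¹
Fraction remaining after one interval: r = e^(−kτ) = e^(−0.01481 × 66.6) = 0.3729
Before dose 2, 1 dose has been given (aged 1τ).
C_trough = C₀ × r = 27.02 × 0.3729 = 10.08 mg/L

10 mg/L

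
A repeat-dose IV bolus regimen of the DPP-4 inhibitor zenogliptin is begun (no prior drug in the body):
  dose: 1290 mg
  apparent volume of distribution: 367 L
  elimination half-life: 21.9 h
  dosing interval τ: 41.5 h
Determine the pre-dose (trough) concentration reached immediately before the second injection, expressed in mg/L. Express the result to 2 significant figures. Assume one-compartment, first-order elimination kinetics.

C₀ per dose = Dose / Vd = 1290 / 367 = 3.515 mg/L
k = ln2 / t½ = 0.693147 / 21.9 = 0.03165 h⁻¹
Fraction remaining after one interval: r = e^(−kτ) = e^(−0.03165 × 41.5) = 0.2689
Before dose 2, 1 dose has been given (aged 1τ).
C_trough = C₀ × r = 3.515 × 0.2689 = 0.9452 mg/L

0.95 mg/L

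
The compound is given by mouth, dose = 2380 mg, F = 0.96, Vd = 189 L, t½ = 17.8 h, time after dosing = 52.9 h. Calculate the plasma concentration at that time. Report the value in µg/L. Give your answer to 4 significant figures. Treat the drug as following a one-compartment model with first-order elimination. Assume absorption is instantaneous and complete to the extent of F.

Amount reaching circulation = F × Dose = 0.96 × 2380 = 2285 mg
C₀ = F·Dose / Vd = 2285 / 189 = 12.09 mg/L
k = ln2 / t½ = 0.693147 / 17.8 = 0.03894 h⁻¹
C = C₀ · e^(−k·t) = 12.09 × e^(−0.03894 × 52.9)
  = 12.09 × 0.1275 = 1.541 mg/L
Convert: 1.541 mg/L × 1000 = 1541 µg/L

1541 µg/L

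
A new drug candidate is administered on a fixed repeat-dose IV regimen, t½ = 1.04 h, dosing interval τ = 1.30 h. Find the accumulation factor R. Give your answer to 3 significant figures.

1.73

k = ln2 / t½ = 0.693147 / 1.04 = 0.6665 h⁻¹
e^(−kτ) = e^(−0.6665 × 1.30) = 0.4204
Accumulation ratio R = 1 / (1 − e^(−kτ)) = 1 / (1 − 0.4204) = 1.725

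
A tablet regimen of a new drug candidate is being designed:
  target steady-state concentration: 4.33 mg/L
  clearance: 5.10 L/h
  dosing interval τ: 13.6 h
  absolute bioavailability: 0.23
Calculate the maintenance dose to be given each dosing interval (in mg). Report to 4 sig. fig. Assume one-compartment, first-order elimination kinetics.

At steady state, F × (Dose/τ) = Css × CL.
Dose = Css × CL × τ / F = 4.33 × 5.100 × 13.6 / 0.23 = 1306 mg

1306 mg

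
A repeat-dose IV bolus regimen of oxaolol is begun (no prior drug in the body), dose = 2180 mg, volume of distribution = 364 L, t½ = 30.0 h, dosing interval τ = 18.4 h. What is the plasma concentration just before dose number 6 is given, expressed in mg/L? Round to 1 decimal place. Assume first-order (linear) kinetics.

C₀ per dose = Dose / Vd = 2180 / 364 = 5.989 mg/L
k = ln2 / t½ = 0.693147 / 30.0 = 0.02310 h⁻¹
Fraction remaining after one interval: r = e^(−kτ) = e^(−0.02310 × 18.4) = 0.6537
Before dose 6, 5 doses have been given (aged 1τ, 2τ, 3τ, 4τ, 5τ).
C_trough = C₀ × (r + r² + … + r^5) = C₀ × r(1−r^5)/(1−r)
        = 5.989 × 0.6537 × (1 − 0.1194) / (1 − 0.6537) = 9.955 mg/L

10.0 mg/L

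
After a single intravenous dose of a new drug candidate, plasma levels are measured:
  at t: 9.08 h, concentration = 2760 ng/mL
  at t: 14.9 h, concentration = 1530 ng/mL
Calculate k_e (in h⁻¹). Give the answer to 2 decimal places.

0.10 h⁻¹

k = ln(C₁/C₂) / (t₂ − t₁) = ln(2760/1530) / (14.9 − 9.08)
  = 0.5900 / 5.820 = 0.1014 h⁻¹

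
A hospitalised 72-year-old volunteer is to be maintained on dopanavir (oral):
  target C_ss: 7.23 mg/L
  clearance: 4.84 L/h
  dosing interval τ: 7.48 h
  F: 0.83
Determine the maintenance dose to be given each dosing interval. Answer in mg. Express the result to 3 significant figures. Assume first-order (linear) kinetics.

315 mg

At steady state, F × (Dose/τ) = Css × CL.
Dose = Css × CL × τ / F = 7.23 × 4.840 × 7.48 / 0.83 = 315.4 mg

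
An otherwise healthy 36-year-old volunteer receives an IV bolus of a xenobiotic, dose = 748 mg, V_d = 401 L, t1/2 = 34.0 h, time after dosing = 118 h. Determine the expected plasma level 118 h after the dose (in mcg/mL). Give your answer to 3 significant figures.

C₀ = Dose / Vd = 748.0 / 401 = 1.865 mg/L
k = ln2 / t½ = 0.693147 / 34.0 = 0.02039 h⁻¹
C = C₀ · e^(−k·t) = 1.865 × e^(−0.02039 × 118)
  = 1.865 × 0.09017 = 0.1682 mg/L
(0.1682 mg/L = 0.1682 mcg/mL)

0.168 mcg/mL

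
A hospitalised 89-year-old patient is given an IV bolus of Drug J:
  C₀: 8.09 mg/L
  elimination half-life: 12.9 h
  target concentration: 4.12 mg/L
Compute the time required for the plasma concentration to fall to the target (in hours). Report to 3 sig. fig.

k = ln2 / t½ = 0.693147 / 12.9 = 0.05373 h⁻¹
t = ln(C₀ / C) / k = ln(8.090 / 4.12) / 0.05373
  = ln(1.964) / 0.05373 = 0.6750 / 0.05373 = 12.56 h

12.6 h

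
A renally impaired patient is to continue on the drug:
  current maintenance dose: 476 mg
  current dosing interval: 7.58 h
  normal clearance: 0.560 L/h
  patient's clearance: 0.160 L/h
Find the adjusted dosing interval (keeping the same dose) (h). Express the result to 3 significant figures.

26.5 h

To keep the same average steady-state level, dosing rate must scale with clearance.
CL ratio = 0.160 / 0.560 = 0.2857
New interval (same dose) = 7.58 / 0.2857 = 26.53 h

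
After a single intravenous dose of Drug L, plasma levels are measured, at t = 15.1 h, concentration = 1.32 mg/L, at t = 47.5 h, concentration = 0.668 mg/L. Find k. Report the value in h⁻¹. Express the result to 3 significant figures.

k = ln(C₁/C₂) / (t₂ − t₁) = ln(1.32/0.668) / (47.5 − 15.1)
  = 0.6811 / 32.40 = 0.02102 h⁻¹

0.0210 h⁻¹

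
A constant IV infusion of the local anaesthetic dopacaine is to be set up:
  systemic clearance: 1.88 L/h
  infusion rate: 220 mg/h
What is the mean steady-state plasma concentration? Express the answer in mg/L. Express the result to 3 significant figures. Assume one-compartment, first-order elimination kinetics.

At steady state Css = R₀ / CL = 220 / 1.880 = 117.0 mg/L

117 mg/L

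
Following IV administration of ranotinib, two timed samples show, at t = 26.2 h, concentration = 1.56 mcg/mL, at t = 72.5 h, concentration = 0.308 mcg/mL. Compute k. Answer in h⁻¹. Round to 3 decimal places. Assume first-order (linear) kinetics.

0.035 h⁻¹

k = ln(C₁/C₂) / (t₂ − t₁) = ln(1.56/0.308) / (72.5 − 26.2)
  = 1.622 / 46.30 = 0.03503 h⁻¹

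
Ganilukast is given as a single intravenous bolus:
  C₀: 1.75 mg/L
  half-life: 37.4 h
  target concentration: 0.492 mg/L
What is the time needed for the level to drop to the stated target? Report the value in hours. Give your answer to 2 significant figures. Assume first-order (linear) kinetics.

k = ln2 / t½ = 0.693147 / 37.4 = 0.01853 h⁻¹
t = ln(C₀ / C) / k = ln(1.750 / 0.492) / 0.01853
  = ln(3.557) / 0.01853 = 1.269 / 0.01853 = 68.48 h

68 h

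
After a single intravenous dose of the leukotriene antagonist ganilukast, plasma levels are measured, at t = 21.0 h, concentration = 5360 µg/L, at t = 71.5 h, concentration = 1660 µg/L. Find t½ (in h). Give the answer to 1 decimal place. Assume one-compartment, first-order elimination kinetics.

29.9 h

k = ln(C₁/C₂) / (t₂ − t₁) = ln(5360/1660) / (71.5 − 21.0)
  = 1.172 / 50.50 = 0.02321 h⁻¹
t½ = ln2 / k = 0.693147 / 0.02321 = 29.86 h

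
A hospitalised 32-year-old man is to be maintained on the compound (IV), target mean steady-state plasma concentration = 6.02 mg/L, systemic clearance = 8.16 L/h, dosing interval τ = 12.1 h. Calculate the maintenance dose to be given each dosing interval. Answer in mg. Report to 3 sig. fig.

At steady state, Dose/τ = Css × CL.
Dose = Css × CL × τ = 6.02 × 8.160 × 12.1 = 594.4 mg

594 mg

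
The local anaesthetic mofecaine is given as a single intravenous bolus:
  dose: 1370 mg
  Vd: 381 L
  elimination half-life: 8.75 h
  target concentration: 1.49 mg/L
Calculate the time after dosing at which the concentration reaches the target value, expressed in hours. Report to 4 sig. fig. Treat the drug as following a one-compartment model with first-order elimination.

11.12 h

C₀ = Dose / Vd = 1370 / 381 = 3.596 mg/L
k = ln2 / t½ = 0.693147 / 8.75 = 0.07922 h⁻¹
t = ln(C₀ / C) / k = ln(3.596 / 1.49) / 0.07922
  = ln(2.413) / 0.07922 = 0.8809 / 0.07922 = 11.12 h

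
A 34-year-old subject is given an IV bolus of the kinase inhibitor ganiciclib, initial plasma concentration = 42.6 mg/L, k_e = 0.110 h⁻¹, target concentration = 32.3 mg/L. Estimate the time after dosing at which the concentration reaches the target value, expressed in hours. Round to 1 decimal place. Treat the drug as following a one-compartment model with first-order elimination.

t = ln(C₀ / C) / k = ln(42.60 / 32.3) / 0.1100
  = ln(1.319) / 0.1100 = 0.2769 / 0.1100 = 2.517 h

2.5 h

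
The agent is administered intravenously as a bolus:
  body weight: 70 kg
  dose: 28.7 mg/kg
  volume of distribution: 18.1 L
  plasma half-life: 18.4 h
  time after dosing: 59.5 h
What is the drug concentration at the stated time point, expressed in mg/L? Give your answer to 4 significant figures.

Total dose = 28.7 × 70 = 2009 mg
C₀ = Dose / Vd = 2009 / 18.1 = 111.0 mg/L
k = ln2 / t½ = 0.693147 / 18.4 = 0.03767 h⁻¹
C = C₀ · e^(−k·t) = 111.0 × e^(−0.03767 × 59.5)
  = 111.0 × 0.1063 = 11.80 mg/L

11.80 mg/L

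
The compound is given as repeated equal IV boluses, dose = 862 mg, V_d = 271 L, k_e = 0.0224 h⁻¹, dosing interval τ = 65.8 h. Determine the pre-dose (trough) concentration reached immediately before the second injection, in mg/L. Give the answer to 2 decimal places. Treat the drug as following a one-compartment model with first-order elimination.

0.73 mg/L

C₀ per dose = Dose / Vd = 862 / 271 = 3.181 mg/L
Fraction remaining after one interval: r = e^(−kτ) = e^(−0.02240 × 65.8) = 0.2290
Before dose 2, 1 dose has been given (aged 1τ).
C_trough = C₀ × r = 3.181 × 0.2290 = 0.7284 mg/L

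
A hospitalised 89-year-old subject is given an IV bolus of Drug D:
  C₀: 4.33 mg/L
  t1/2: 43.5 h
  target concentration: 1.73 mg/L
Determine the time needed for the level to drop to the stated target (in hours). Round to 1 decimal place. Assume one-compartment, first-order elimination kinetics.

57.6 h

k = ln2 / t½ = 0.693147 / 43.5 = 0.01593 h⁻¹
t = ln(C₀ / C) / k = ln(4.330 / 1.73) / 0.01593
  = ln(2.503) / 0.01593 = 0.9175 / 0.01593 = 57.60 h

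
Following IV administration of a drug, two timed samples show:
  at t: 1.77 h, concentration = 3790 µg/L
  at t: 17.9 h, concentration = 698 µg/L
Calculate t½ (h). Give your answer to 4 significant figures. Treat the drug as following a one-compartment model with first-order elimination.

k = ln(C₁/C₂) / (t₂ − t₁) = ln(3790/698) / (17.9 − 1.77)
  = 1.692 / 16.13 = 0.1049 h⁻¹
t½ = ln2 / k = 0.693147 / 0.1049 = 6.608 h

6.608 h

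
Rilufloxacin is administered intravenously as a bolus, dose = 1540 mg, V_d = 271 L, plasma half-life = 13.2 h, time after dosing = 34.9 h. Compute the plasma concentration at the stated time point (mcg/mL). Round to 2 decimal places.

0.91 mcg/mL

C₀ = Dose / Vd = 1540 / 271 = 5.683 mg/L
k = ln2 / t½ = 0.693147 / 13.2 = 0.05251 h⁻¹
C = C₀ · e^(−k·t) = 5.683 × e^(−0.05251 × 34.9)
  = 5.683 × 0.1600 = 0.9093 mg/L
(0.9093 mg/L = 0.9093 mcg/mL)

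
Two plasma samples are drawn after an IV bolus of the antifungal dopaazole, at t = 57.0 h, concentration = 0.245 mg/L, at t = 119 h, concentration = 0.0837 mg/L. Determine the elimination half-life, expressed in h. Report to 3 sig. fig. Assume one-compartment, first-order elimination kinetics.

k = ln(C₁/C₂) / (t₂ − t₁) = ln(0.245/0.0837) / (119 − 57.0)
  = 1.074 / 62.00 = 0.01732 h⁻¹
t½ = ln2 / k = 0.693147 / 0.01732 = 40.02 h

40.0 h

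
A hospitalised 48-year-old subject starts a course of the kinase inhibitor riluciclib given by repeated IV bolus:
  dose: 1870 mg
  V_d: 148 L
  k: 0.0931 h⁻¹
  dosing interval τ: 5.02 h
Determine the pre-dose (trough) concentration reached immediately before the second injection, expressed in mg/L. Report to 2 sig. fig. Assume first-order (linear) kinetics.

7.9 mg/L

C₀ per dose = Dose / Vd = 1870 / 148 = 12.64 mg/L
Fraction remaining after one interval: r = e^(−kτ) = e^(−0.09310 × 5.02) = 0.6267
Before dose 2, 1 dose has been given (aged 1τ).
C_trough = C₀ × r = 12.64 × 0.6267 = 7.921 mg/L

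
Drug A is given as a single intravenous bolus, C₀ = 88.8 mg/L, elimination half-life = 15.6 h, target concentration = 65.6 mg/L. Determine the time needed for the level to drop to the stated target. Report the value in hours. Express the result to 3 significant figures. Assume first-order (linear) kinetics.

6.82 h

k = ln2 / t½ = 0.693147 / 15.6 = 0.04443 h⁻¹
t = ln(C₀ / C) / k = ln(88.80 / 65.6) / 0.04443
  = ln(1.354) / 0.04443 = 0.3031 / 0.04443 = 6.822 h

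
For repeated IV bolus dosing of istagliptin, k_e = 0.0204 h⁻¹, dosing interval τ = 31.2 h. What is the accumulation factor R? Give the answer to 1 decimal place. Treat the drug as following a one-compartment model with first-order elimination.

2.1

e^(−kτ) = e^(−0.02040 × 31.2) = 0.5292
Accumulation ratio R = 1 / (1 − e^(−kτ)) = 1 / (1 − 0.5292) = 2.124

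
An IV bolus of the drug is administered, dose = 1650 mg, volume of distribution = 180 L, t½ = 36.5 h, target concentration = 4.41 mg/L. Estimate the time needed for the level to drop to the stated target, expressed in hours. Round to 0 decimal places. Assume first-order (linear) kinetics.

C₀ = Dose / Vd = 1650 / 180 = 9.167 mg/L
k = ln2 / t½ = 0.693147 / 36.5 = 0.01899 h⁻¹
t = ln(C₀ / C) / k = ln(9.167 / 4.41) / 0.01899
  = ln(2.079) / 0.01899 = 0.7319 / 0.01899 = 38.54 h

39 h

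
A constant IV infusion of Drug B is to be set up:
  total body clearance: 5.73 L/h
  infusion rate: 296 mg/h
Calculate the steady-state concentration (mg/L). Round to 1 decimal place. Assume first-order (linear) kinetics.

At steady state Css = R₀ / CL = 296 / 5.730 = 51.66 mg/L

51.7 mg/L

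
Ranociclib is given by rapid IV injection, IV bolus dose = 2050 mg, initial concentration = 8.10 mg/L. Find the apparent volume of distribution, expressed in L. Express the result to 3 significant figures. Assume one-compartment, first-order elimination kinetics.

Vd = Dose / C₀ = 2050 / 8.10 = 253.1 L

253 L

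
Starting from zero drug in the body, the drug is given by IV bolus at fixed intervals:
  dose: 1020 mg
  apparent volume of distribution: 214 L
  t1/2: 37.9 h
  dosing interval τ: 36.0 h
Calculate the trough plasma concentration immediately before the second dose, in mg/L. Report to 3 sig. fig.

C₀ per dose = Dose / Vd = 1020 / 214 = 4.766 mg/L
k = ln2 / t½ = 0.693147 / 37.9 = 0.01829 h⁻¹
Fraction remaining after one interval: r = e^(−kτ) = e^(−0.01829 × 36.0) = 0.5177
Before dose 2, 1 dose has been given (aged 1τ).
C_trough = C₀ × r = 4.766 × 0.5177 = 2.467 mg/L

2.47 mg/L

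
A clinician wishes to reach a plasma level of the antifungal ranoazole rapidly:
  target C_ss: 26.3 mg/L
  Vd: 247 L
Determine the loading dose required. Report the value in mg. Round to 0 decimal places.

6496 mg

LD = Css × Vd = 26.3 × 247 = 6496 mg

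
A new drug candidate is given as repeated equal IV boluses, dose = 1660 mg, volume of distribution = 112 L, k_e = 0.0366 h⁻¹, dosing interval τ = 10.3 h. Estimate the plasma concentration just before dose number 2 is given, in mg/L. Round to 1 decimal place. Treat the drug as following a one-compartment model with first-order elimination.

10.2 mg/L

C₀ per dose = Dose / Vd = 1660 / 112 = 14.82 mg/L
Fraction remaining after one interval: r = e^(−kτ) = e^(−0.03660 × 10.3) = 0.6859
Before dose 2, 1 dose has been given (aged 1τ).
C_trough = C₀ × r = 14.82 × 0.6859 = 10.17 mg/L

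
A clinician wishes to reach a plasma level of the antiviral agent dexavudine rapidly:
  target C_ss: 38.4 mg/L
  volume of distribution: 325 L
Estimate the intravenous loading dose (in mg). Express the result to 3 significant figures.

LD = Css × Vd = 38.4 × 325 = 12480 mg

12500 mg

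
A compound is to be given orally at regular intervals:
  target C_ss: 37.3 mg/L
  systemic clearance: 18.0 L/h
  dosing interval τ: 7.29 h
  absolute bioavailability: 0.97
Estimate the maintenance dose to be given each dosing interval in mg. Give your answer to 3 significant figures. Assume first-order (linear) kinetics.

At steady state, F × (Dose/τ) = Css × CL.
Dose = Css × CL × τ / F = 37.3 × 18.00 × 7.29 / 0.97 = 5046 mg

5050 mg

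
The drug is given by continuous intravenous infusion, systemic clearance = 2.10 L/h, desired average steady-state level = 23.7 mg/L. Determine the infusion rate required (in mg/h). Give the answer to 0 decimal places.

50 mg/h

At steady state, infusion rate R₀ = Css × CL = 23.7 × 2.100 = 49.77 mg/h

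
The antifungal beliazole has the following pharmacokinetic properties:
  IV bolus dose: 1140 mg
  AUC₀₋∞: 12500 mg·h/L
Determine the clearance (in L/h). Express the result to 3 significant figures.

0.0912 L/h

CL = Dose / AUC = 1140 / 12500 = 0.09120 L/h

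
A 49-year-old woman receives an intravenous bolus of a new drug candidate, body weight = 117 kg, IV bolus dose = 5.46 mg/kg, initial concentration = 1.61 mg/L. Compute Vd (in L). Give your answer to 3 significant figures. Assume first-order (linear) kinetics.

397 L

Dose = 5.46 × 117 = 638.8 mg
Vd = Dose / C₀ = 638.8 / 1.61 = 396.8 L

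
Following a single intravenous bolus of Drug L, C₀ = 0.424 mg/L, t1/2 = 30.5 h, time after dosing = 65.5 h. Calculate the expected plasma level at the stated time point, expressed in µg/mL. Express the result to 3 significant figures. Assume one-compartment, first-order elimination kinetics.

0.0957 µg/mL

k = ln2 / t½ = 0.693147 / 30.5 = 0.02273 h⁻¹
C = C₀ · e^(−k·t) = 0.4240 × e^(−0.02273 × 65.5)
  = 0.4240 × 0.2256 = 0.09565 mg/L
(0.09565 mg/L = 0.09565 µg/mL)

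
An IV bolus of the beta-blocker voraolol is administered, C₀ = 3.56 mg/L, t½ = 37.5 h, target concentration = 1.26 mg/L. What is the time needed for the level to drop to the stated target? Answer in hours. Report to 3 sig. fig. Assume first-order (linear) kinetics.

56.2 h

k = ln2 / t½ = 0.693147 / 37.5 = 0.01848 h⁻¹
t = ln(C₀ / C) / k = ln(3.560 / 1.26) / 0.01848
  = ln(2.825) / 0.01848 = 1.039 / 0.01848 = 56.22 h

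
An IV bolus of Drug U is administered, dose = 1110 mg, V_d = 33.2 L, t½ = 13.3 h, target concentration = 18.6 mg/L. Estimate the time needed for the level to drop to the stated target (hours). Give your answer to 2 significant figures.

11 h

C₀ = Dose / Vd = 1110 / 33.2 = 33.43 mg/L
k = ln2 / t½ = 0.693147 / 13.3 = 0.05212 h⁻¹
t = ln(C₀ / C) / k = ln(33.43 / 18.6) / 0.05212
  = ln(1.797) / 0.05212 = 0.5861 / 0.05212 = 11.25 h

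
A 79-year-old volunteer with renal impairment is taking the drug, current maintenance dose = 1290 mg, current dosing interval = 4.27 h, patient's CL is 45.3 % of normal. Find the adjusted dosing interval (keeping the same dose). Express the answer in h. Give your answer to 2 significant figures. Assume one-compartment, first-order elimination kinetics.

To keep the same average steady-state level, dosing rate must scale with clearance.
CL ratio = 45.3 / 100 = 0.4530
New interval (same dose) = 4.27 / 0.4530 = 9.426 h

9.4 h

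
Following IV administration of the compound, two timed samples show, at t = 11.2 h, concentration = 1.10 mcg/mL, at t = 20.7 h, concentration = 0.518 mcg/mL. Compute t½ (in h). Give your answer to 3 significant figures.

8.74 h

k = ln(C₁/C₂) / (t₂ − t₁) = ln(1.10/0.518) / (20.7 − 11.2)
  = 0.7531 / 9.500 = 0.07927 h⁻¹
t½ = ln2 / k = 0.693147 / 0.07927 = 8.744 h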